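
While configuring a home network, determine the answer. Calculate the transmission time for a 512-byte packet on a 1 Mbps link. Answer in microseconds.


Given: packet = 512 bytes, bandwidth = 1 Mbps
Packet in bits = 512 * 8 = 4096 bits
Bandwidth = 1 * 10^6 = 1000000 bps
Time = 4096 / 1000000 seconds
Time in us = 4096 * 10^6 / 1000000 = 4096

4096


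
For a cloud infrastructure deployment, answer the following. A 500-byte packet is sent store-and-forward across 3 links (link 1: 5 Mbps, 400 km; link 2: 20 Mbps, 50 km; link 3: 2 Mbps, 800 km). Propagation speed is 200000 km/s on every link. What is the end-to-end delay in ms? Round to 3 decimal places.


Packet = 500 bytes = 4000 bits. Store-and-forward: sum (t_trans + t_prop) per link.
Link 1: t_trans = 4000/(5*10^6) s = 0.8000 ms; t_prop = 400/200000 s = 2.0000 ms; subtotal = 2.8000 ms
Link 2: t_trans = 4000/(20*10^6) s = 0.2000 ms; t_prop = 50/200000 s = 0.2500 ms; subtotal = 0.4500 ms
Link 3: t_trans = 4000/(2*10^6) s = 2.0000 ms; t_prop = 800/200000 s = 4.0000 ms; subtotal = 6.0000 ms
End-to-end = 2.8000 + 0.4500 + 6.0000 = 9.2500 ms -> 9.250 ms (3 dp)

9.250


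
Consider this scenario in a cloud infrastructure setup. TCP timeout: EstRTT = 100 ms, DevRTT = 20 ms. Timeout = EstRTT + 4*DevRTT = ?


Given: EstRTT = 100 ms, DevRTT = 20 ms
Timeout = EstRTT + 4 * DevRTT
4 * DevRTT = 4 * 20 = 80
Timeout = 100 + 80 = 180 ms

180


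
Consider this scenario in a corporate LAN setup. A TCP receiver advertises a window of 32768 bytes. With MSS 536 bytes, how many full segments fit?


Given: RWND = 32768 bytes, MSS = 536 bytes
Full segments = floor(RWND / MSS)
Full segments = floor(32768 / 536)
Full segments = floor(61.1343) = 61

61


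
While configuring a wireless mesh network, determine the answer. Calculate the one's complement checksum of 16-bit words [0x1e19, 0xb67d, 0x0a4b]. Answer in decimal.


Given words: [0x1e19, 0xb67d, 0x0a4b]
Step 1: Sum all words
Raw sum = 7705 + 46717 + 2635 = 57057
One's complement = ~57057 & 0xFFFF = 8478

8478


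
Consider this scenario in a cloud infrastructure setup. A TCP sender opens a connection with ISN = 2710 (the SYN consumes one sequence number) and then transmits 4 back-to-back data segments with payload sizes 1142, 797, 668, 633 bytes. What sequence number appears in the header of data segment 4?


The SYN occupies sequence number ISN = 2710, so the first data byte is ISN + 1 = 2711.
SEQ of data segment i = (ISN + 1) + sum of payload sizes of segments 1..i-1.
Segment 1: SEQ = 2711, payload = 1142 bytes
Segment 2: SEQ = 3853, payload = 797 bytes
Segment 3: SEQ = 4650, payload = 668 bytes
Segment 4: SEQ = 5318, payload = 633 bytes
SEQ of segment 4 = 2711 + 1142 + 797 + 668 = 5318

5318


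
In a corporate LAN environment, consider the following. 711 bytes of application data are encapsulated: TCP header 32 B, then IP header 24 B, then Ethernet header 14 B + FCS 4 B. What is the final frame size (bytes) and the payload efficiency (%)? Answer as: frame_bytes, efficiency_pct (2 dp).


TCP segment = 711 + 32 = 743 B
IP packet = 743 + 24 = 767 B
Ethernet frame = 767 + 14 + 4 = 785 B
Efficiency = app / frame = 711 / 785 = 0.905732 = 90.5732% -> 90.57% (2 dp)

785, 90.57


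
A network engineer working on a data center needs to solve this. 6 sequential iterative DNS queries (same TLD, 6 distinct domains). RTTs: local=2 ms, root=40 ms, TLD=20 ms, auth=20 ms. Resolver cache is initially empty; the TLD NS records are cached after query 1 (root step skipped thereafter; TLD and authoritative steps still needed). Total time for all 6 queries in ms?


Lookup 1 (cold cache): local + root + TLD + auth = 2 + 40 + 20 + 20 = 82 ms
Lookups 2..6 (TLD NS cached -> skip root; new domain -> still ask TLD and auth): local + TLD + auth = 2 + 20 + 20 = 42 ms each
Remaining 5 lookups: 5 * 42 = 210 ms
Total = 82 + 210 = 292 ms

292


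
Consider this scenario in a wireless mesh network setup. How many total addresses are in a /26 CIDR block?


Given: CIDR prefix /26
Host bits = 32 - 26 = 6
Total addresses = 2^6 = 64

64


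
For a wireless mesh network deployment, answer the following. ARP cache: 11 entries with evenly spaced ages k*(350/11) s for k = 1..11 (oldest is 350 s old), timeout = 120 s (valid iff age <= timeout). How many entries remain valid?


Ages are k * 350/11 s for k = 1..11 (spacing = 31.8182 s).
Entry k is valid iff k * 350/11 <= 120 iff k <= 11 * 120 / 350 = 3.7714
n_valid = floor(3.7714) = 3
(n_stale = 11 - 3 = 8)

3


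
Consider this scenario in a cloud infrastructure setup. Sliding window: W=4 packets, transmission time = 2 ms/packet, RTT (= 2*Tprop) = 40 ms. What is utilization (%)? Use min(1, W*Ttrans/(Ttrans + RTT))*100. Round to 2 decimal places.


Given: W = 4, Ttrans = 2 ms, RTT = 40 ms (= 2 * Tprop, Tprop = 20 ms)
Cycle time = Ttrans + RTT = 2 + 40 = 42 ms (first packet sent until its ACK returns)
W * Ttrans = 4 * 2 = 8 ms of sending per cycle
W * Ttrans / (Ttrans + RTT) = 8 / 42 = 0.190476
U = min(1, 0.190476) = 0.190476
U% = 19.05%

19.05


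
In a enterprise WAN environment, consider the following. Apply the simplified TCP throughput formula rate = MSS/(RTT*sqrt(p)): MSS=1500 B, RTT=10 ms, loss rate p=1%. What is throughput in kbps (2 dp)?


Given: MSS = 1500 bytes, RTT = 10 ms, loss = 1%
RTT in seconds = 10 / 1000 = 0.01
Loss rate = 1% = 0.01
sqrt(loss) = sqrt(0.01) = 0.1
Throughput (bytes/s) = 1500 / (0.01 * 0.1) = 1500000.0000
Throughput (kbps) = 1500000.0000 * 8 / 1000 = 12000.000000 -> 12000.00 kbps (2 dp)

12000.00


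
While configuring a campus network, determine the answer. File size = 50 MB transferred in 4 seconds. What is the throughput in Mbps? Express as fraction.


Given: file = 50 MB, time = 4 s
File in Mb = 50 * 8 = 400 Mb
Throughput = 400 / 4 Mbps
Throughput = 100 Mbps

100


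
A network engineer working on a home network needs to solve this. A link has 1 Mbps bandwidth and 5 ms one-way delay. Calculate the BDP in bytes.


Given: bandwidth = 1 Mbps, delay = 5 ms
BDP in bits = 1 * 10^6 * 5 / 1000
BDP in bits = 5000
BDP in bytes = 5000 / 8 = 625

625


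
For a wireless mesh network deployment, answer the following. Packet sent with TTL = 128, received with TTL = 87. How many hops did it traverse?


Given: initial TTL = 128, received TTL = 87
Hops = initial TTL - received TTL
Hops = 128 - 87 = 41

41


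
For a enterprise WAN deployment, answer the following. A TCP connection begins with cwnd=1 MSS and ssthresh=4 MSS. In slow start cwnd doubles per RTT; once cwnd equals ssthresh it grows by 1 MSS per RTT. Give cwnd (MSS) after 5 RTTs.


RTT 0: cwnd = 1 MSS (initial)
RTT 1: cwnd = 2 MSS (slow start, doubled)
RTT 2: cwnd = 4 MSS (slow start, doubled)
RTT 3: cwnd = 5 MSS (congestion avoidance, +1)
RTT 4: cwnd = 6 MSS (congestion avoidance, +1)
RTT 5: cwnd = 7 MSS (congestion avoidance, +1)

7


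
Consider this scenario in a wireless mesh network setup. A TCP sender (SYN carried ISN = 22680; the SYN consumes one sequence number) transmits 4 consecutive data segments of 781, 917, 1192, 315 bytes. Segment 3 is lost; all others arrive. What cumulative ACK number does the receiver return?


SYN uses sequence number 22680; first data byte = ISN + 1 = 22681.
Segment 1: SEQ = 22681, len = 781 B, covers [22681, 23461]
Segment 2: SEQ = 23462, len = 917 B, covers [23462, 24378]
Segment 3: SEQ = 24379, len = 1192 B, covers [24379, 25570] [LOST]
Segment 4: SEQ = 25571, len = 315 B, covers [25571, 25885]
In-order data received: bytes [22681, 24378] (segments 1..2).
Segment 3 missing -> gap begins at byte 24379; later segments buffered out of order.
Cumulative ACK = next expected in-order byte = 22681 + 781 + 917 = 24379

24379


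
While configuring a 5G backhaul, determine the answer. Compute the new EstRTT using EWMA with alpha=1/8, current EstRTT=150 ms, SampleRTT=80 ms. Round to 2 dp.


Given: EstRTT = 150 ms, SampleRTT = 80 ms, alpha = 1/8
New EstRTT = (1 - alpha) * EstRTT + alpha * SampleRTT
(7/8) * 150 = 131.25
(1/8) * 80 = 10
New EstRTT = 131.25 + 10 = 141.25 ms -> 141.25 ms (2 dp)

141.25


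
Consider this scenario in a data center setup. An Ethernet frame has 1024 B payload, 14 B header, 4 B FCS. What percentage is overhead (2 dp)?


Given: payload = 1024 B, header = 14 B, trailer = 4 B
Overhead bytes = header + trailer = 14 + 4 = 18
Total frame = payload + overhead = 1024 + 18 = 1042
Overhead % = 18 / 1042 * 100 = 1.7274% -> 1.73% (2 dp)

1.73


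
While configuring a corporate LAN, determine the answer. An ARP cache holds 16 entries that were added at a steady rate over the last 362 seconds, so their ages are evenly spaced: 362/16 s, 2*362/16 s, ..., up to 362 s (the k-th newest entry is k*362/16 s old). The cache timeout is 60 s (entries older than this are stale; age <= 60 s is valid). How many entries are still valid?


Ages are k * 362/16 s for k = 1..16 (spacing = 22.6250 s).
Entry k is valid iff k * 362/16 <= 60 iff k <= 16 * 60 / 362 = 2.6519
n_valid = floor(2.6519) = 2
(n_stale = 16 - 2 = 14)

2


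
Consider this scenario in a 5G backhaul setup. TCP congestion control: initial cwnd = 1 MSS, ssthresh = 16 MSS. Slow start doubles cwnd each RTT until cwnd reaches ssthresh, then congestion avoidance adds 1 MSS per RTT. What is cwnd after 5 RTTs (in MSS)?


RTT 0: cwnd = 1 MSS (initial)
RTT 1: cwnd = 2 MSS (slow start, doubled)
RTT 2: cwnd = 4 MSS (slow start, doubled)
RTT 3: cwnd = 8 MSS (slow start, doubled)
RTT 4: cwnd = 16 MSS (slow start, doubled)
RTT 5: cwnd = 17 MSS (congestion avoidance, +1)

17


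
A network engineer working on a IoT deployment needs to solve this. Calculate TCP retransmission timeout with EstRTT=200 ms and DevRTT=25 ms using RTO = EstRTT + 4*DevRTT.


Given: EstRTT = 200 ms, DevRTT = 25 ms
Timeout = EstRTT + 4 * DevRTT
4 * DevRTT = 4 * 25 = 100
Timeout = 200 + 100 = 300 ms

300


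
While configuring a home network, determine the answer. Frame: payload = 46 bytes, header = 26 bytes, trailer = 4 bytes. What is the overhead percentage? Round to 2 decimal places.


Given: payload = 46 B, header = 26 B, trailer = 4 B
Overhead bytes = header + trailer = 26 + 4 = 30
Total frame = payload + overhead = 46 + 30 = 76
Overhead % = 30 / 76 * 100 = 39.4737% -> 39.47% (2 dp)

39.47


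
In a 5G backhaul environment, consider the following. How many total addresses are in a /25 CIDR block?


Given: CIDR prefix /25
Host bits = 32 - 25 = 7
Total addresses = 2^7 = 128

128


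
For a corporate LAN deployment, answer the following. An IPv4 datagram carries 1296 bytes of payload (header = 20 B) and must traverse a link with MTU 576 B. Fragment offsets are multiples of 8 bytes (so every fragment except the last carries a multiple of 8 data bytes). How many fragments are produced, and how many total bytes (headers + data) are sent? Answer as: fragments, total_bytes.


Max data per non-final fragment = floor((MTU - header)/8)*8 = floor((576 - 20)/8)*8 = floor(556/8)*8 = 552 B
Final fragment needs no 8-byte alignment: it can carry up to MTU - header = 556 B
Non-final fragments needed = ceil((payload - 556) / 552) = ceil(740/552) = ceil(1.3406) = 2
Number of fragments = 2 + 1 = 3
Fragment sizes (data): 2 * 552 B + 192 B (last, 192 <= 556 OK)
Total bytes sent = payload + n_frags * header = 1296 + 3*20 = 1296 + 60 = 1356 B

3, 1356


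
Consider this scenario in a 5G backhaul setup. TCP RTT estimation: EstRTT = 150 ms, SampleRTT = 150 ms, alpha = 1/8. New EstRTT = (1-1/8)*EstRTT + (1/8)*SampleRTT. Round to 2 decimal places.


Given: EstRTT = 150 ms, SampleRTT = 150 ms, alpha = 1/8
New EstRTT = (1 - alpha) * EstRTT + alpha * SampleRTT
(7/8) * 150 = 131.25
(1/8) * 150 = 18.75
New EstRTT = 131.25 + 18.75 = 150 ms -> 150.00 ms (2 dp)

150.00


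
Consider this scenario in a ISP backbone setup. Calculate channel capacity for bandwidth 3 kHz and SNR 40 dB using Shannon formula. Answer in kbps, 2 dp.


Given: B = 3 kHz, SNR = 40 dB
SNR linear = 10^(40/10) = 10000
1 + SNR = 10001
log2(10001) = 13.2878566418
C = 3 * 1000 * 13.2878566418 = 39863.5699 bps
C = 39.863570 kbps -> 39.86 kbps (2 dp)

39.86


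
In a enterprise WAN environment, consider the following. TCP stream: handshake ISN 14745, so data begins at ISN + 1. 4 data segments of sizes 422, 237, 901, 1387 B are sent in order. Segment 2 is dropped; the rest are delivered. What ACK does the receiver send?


SYN uses sequence number 14745; first data byte = ISN + 1 = 14746.
Segment 1: SEQ = 14746, len = 422 B, covers [14746, 15167]
Segment 2: SEQ = 15168, len = 237 B, covers [15168, 15404] [LOST]
Segment 3: SEQ = 15405, len = 901 B, covers [15405, 16305]
Segment 4: SEQ = 16306, len = 1387 B, covers [16306, 17692]
In-order data received: bytes [14746, 15167] (segments 1..1).
Segment 2 missing -> gap begins at byte 15168; later segments buffered out of order.
Cumulative ACK = next expected in-order byte = 14746 + 422 = 15168

15168


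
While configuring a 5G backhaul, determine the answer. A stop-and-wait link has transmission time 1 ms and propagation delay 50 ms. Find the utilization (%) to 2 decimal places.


Given: Ttrans = 1 ms, Tprop = 50 ms
RTT = 2 * Tprop = 2 * 50 = 100 ms
U = Ttrans / (Ttrans + RTT)
U = 1 / (1 + 100)
U = 1 / 101 = 0.009901
U% = 0.99%

0.99


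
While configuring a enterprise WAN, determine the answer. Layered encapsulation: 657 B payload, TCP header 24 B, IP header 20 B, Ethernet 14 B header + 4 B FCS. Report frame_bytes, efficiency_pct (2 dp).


TCP segment = 657 + 24 = 681 B
IP packet = 681 + 20 = 701 B
Ethernet frame = 701 + 14 + 4 = 719 B
Efficiency = app / frame = 657 / 719 = 0.913769 = 91.3769% -> 91.38% (2 dp)

719, 91.38


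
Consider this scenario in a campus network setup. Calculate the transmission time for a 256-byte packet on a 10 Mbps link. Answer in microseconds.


Given: packet = 256 bytes, bandwidth = 10 Mbps
Packet in bits = 256 * 8 = 2048 bits
Bandwidth = 10 * 10^6 = 10000000 bps
Time = 2048 / 10000000 seconds
Time in us = 2048 * 10^6 / 10000000 = 204.8

204.8


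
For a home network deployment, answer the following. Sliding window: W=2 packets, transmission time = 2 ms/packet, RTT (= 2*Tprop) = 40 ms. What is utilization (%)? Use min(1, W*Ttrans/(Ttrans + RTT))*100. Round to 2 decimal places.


Given: W = 2, Ttrans = 2 ms, RTT = 40 ms (= 2 * Tprop, Tprop = 20 ms)
Cycle time = Ttrans + RTT = 2 + 40 = 42 ms (first packet sent until its ACK returns)
W * Ttrans = 2 * 2 = 4 ms of sending per cycle
W * Ttrans / (Ttrans + RTT) = 4 / 42 = 0.095238
U = min(1, 0.095238) = 0.095238
U% = 9.52%

9.52


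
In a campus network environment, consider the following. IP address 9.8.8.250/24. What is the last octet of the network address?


Given: IP = 9.8.8.250, prefix = /24
Subnet mask = 255.255.255.0
Last octet of IP: 250
Last octet of mask: 0
Network last octet = 250 AND 0 = 0

0


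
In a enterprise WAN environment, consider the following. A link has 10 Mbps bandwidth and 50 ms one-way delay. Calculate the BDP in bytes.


Given: bandwidth = 10 Mbps, delay = 50 ms
BDP in bits = 10 * 10^6 * 50 / 1000
BDP in bits = 500000
BDP in bytes = 500000 / 8 = 62500

62500


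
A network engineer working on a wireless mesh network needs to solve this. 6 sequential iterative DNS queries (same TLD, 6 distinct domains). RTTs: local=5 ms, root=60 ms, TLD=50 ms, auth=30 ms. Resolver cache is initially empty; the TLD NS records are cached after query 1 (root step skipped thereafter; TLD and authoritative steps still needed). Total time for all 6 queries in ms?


Lookup 1 (cold cache): local + root + TLD + auth = 5 + 60 + 50 + 30 = 145 ms
Lookups 2..6 (TLD NS cached -> skip root; new domain -> still ask TLD and auth): local + TLD + auth = 5 + 50 + 30 = 85 ms each
Remaining 5 lookups: 5 * 85 = 425 ms
Total = 145 + 425 = 570 ms

570


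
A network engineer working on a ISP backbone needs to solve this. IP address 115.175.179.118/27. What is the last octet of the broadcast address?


Given: IP = 115.175.179.118, prefix = /27
Host bits = 32 - 27 = 5
Network last octet = 118 AND mask = 96
Host part size = 2^5 - 1 = 31
Broadcast last octet = 96 OR 31 = 127

127


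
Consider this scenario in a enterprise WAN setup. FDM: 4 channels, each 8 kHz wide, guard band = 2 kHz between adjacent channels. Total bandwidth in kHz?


Given: 4 channels, 8 kHz each, guard = 2 kHz
Channel bandwidth = 4 * 8 = 32 kHz
Guard bands = 3 gaps * 2 kHz = 6 kHz
Total = 32 + 6 = 38 kHz

38


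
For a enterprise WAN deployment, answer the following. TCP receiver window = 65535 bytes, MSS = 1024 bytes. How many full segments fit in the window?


Given: RWND = 65535 bytes, MSS = 1024 bytes
Full segments = floor(RWND / MSS)
Full segments = floor(65535 / 1024)
Full segments = floor(63.999) = 63

63


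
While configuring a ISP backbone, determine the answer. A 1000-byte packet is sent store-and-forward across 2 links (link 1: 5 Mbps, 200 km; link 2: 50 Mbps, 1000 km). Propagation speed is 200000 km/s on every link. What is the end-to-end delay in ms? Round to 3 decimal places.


Packet = 1000 bytes = 8000 bits. Store-and-forward: sum (t_trans + t_prop) per link.
Link 1: t_trans = 8000/(5*10^6) s = 1.6000 ms; t_prop = 200/200000 s = 1.0000 ms; subtotal = 2.6000 ms
Link 2: t_trans = 8000/(50*10^6) s = 0.1600 ms; t_prop = 1000/200000 s = 5.0000 ms; subtotal = 5.1600 ms
End-to-end = 2.6000 + 5.1600 = 7.7600 ms -> 7.760 ms (3 dp)

7.760


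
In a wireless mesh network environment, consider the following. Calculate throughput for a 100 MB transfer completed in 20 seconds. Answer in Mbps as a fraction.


Given: file = 100 MB, time = 20 s
File in Mb = 100 * 8 = 800 Mb
Throughput = 800 / 20 Mbps
Throughput = 40 Mbps

40


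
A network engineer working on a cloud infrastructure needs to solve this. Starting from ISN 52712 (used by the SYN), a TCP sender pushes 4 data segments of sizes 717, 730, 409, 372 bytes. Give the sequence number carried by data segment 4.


The SYN occupies sequence number ISN = 52712, so the first data byte is ISN + 1 = 52713.
SEQ of data segment i = (ISN + 1) + sum of payload sizes of segments 1..i-1.
Segment 1: SEQ = 52713, payload = 717 bytes
Segment 2: SEQ = 53430, payload = 730 bytes
Segment 3: SEQ = 54160, payload = 409 bytes
Segment 4: SEQ = 54569, payload = 372 bytes
SEQ of segment 4 = 52713 + 717 + 730 + 409 = 54569

54569


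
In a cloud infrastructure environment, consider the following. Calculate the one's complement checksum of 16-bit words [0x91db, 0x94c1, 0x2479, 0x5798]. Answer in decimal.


Given words: [0x91db, 0x94c1, 0x2479, 0x5798]
Step 1: Sum all words
Raw sum = 37339 + 38081 + 9337 + 22424 = 107181
Step 2: Fold carry: (41645 + 1) = 41646
One's complement = ~41646 & 0xFFFF = 23889

23889


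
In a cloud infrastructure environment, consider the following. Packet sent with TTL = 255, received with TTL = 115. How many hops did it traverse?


Given: initial TTL = 255, received TTL = 115
Hops = initial TTL - received TTL
Hops = 255 - 115 = 140

140


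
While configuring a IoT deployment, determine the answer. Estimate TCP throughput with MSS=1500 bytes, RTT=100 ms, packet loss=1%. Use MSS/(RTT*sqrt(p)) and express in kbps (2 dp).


Given: MSS = 1500 bytes, RTT = 100 ms, loss = 1%
RTT in seconds = 100 / 1000 = 0.1
Loss rate = 1% = 0.01
sqrt(loss) = sqrt(0.01) = 0.1
Throughput (bytes/s) = 1500 / (0.1 * 0.1) = 150000.0000
Throughput (kbps) = 150000.0000 * 8 / 1000 = 1200.000000 -> 1200.00 kbps (2 dp)

1200.00


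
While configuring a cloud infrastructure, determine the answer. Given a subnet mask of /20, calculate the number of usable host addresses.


Given: subnet mask /20
Host bits = 32 - 20 = 12
Total addresses = 2^12 = 4096
Usable hosts = 4096 - 2 (network + broadcast) = 4094

4094


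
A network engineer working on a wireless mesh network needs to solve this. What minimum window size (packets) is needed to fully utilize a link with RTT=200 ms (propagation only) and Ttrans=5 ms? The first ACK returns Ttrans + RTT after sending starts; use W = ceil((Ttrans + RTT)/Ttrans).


Given: Ttrans = 5 ms, RTT = 200 ms (= 2 * Tprop, Tprop = 100 ms)
Time until first ACK returns = Ttrans + RTT = 5 + 200 = 205 ms
Need W * Ttrans >= Ttrans + RTT  ->  W >= (Ttrans + RTT) / Ttrans
(Ttrans + RTT) / Ttrans = 205 / 5 = 41
W_min = ceil(41) = 41

41


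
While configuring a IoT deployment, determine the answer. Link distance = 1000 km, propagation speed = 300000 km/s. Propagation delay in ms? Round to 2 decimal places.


Given: distance = 1000 km, speed = 300000 km/s
Delay = distance / speed = 1000 / 300000 seconds
Delay in ms = 1000 * 1000 / 300000
Delay = 3.3333 ms
Rounded to 2 dp = 3.33 ms

3.33


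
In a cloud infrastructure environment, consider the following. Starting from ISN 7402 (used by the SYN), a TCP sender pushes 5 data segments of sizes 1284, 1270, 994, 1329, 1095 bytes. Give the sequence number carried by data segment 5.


The SYN occupies sequence number ISN = 7402, so the first data byte is ISN + 1 = 7403.
SEQ of data segment i = (ISN + 1) + sum of payload sizes of segments 1..i-1.
Segment 1: SEQ = 7403, payload = 1284 bytes
Segment 2: SEQ = 8687, payload = 1270 bytes
Segment 3: SEQ = 9957, payload = 994 bytes
Segment 4: SEQ = 10951, payload = 1329 bytes
Segment 5: SEQ = 12280, payload = 1095 bytes
SEQ of segment 5 = 7403 + 1284 + 1270 + 994 + 1329 = 12280

12280


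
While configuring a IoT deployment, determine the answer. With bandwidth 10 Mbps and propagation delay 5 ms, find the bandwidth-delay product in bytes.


Given: bandwidth = 10 Mbps, delay = 5 ms
BDP in bits = 10 * 10^6 * 5 / 1000
BDP in bits = 50000
BDP in bytes = 50000 / 8 = 6250

6250


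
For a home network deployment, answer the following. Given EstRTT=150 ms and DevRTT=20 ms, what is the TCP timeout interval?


Given: EstRTT = 150 ms, DevRTT = 20 ms
Timeout = EstRTT + 4 * DevRTT
4 * DevRTT = 4 * 20 = 80
Timeout = 150 + 80 = 230 ms

230


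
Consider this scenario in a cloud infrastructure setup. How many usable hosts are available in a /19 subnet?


Given: subnet mask /19
Host bits = 32 - 19 = 13
Total addresses = 2^13 = 8192
Usable hosts = 8192 - 2 (network + broadcast) = 8190

8190


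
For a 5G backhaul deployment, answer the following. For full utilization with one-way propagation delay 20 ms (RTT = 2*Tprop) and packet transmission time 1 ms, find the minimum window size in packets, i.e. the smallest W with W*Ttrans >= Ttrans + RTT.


Given: Ttrans = 1 ms, RTT = 40 ms (= 2 * Tprop, Tprop = 20 ms)
Time until first ACK returns = Ttrans + RTT = 1 + 40 = 41 ms
Need W * Ttrans >= Ttrans + RTT  ->  W >= (Ttrans + RTT) / Ttrans
(Ttrans + RTT) / Ttrans = 41 / 1 = 41
W_min = ceil(41) = 41

41


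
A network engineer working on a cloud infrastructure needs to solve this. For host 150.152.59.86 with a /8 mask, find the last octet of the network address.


Given: IP = 150.152.59.86, prefix = /8
Subnet mask = 255.0.0.0
Last octet of IP: 86
Last octet of mask: 0
Network last octet = 86 AND 0 = 0

0


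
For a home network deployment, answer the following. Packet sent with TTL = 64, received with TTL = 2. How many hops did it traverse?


Given: initial TTL = 64, received TTL = 2
Hops = initial TTL - received TTL
Hops = 64 - 2 = 62

62


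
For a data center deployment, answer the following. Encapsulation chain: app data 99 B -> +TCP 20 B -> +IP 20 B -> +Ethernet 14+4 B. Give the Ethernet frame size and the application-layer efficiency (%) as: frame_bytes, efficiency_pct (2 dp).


TCP segment = 99 + 20 = 119 B
IP packet = 119 + 20 = 139 B
Ethernet frame = 139 + 14 + 4 = 157 B
Efficiency = app / frame = 99 / 157 = 0.630573 = 63.0573% -> 63.06% (2 dp)

157, 63.06


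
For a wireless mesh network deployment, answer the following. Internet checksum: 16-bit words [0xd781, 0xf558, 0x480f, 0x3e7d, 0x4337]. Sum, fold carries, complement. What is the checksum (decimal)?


Given words: [0xd781, 0xf558, 0x480f, 0x3e7d, 0x4337]
Step 1: Sum all words
Raw sum = 55169 + 62808 + 18447 + 15997 + 17207 = 169628
Step 2: Fold carry: (38556 + 2) = 38558
One's complement = ~38558 & 0xFFFF = 26977

26977


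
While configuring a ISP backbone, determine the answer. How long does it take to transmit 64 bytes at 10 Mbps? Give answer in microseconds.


Given: packet = 64 bytes, bandwidth = 10 Mbps
Packet in bits = 64 * 8 = 512 bits
Bandwidth = 10 * 10^6 = 10000000 bps
Time = 512 / 10000000 seconds
Time in us = 512 * 10^6 / 10000000 = 51.2

51.2


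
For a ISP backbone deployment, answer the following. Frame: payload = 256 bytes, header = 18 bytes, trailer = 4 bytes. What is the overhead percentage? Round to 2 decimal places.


Given: payload = 256 B, header = 18 B, trailer = 4 B
Overhead bytes = header + trailer = 18 + 4 = 22
Total frame = payload + overhead = 256 + 22 = 278
Overhead % = 22 / 278 * 100 = 7.9137% -> 7.91% (2 dp)

7.91


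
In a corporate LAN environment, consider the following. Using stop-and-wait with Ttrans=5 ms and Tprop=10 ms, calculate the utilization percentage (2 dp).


Given: Ttrans = 5 ms, Tprop = 10 ms
RTT = 2 * Tprop = 2 * 10 = 20 ms
U = Ttrans / (Ttrans + RTT)
U = 5 / (5 + 20)
U = 5 / 25 = 0.2
U% = 20.00%

20.00


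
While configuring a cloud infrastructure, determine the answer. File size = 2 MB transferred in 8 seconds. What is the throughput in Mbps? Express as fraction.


Given: file = 2 MB, time = 8 s
File in Mb = 2 * 8 = 16 Mb
Throughput = 16 / 8 Mbps
Throughput = 2 Mbps

2


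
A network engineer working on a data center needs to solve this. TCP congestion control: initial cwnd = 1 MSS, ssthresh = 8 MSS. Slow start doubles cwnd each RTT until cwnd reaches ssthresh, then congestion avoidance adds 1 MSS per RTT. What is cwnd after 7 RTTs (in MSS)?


RTT 0: cwnd = 1 MSS (initial)
RTT 1: cwnd = 2 MSS (slow start, doubled)
RTT 2: cwnd = 4 MSS (slow start, doubled)
RTT 3: cwnd = 8 MSS (slow start, doubled)
RTT 4: cwnd = 9 MSS (congestion avoidance, +1)
RTT 5: cwnd = 10 MSS (congestion avoidance, +1)
RTT 6: cwnd = 11 MSS (congestion avoidance, +1)
RTT 7: cwnd = 12 MSS (congestion avoidance, +1)

12


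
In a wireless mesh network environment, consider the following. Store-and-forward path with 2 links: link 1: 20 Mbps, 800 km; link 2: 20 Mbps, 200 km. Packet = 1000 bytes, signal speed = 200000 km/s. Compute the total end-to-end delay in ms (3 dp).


Packet = 1000 bytes = 8000 bits. Store-and-forward: sum (t_trans + t_prop) per link.
Link 1: t_trans = 8000/(20*10^6) s = 0.4000 ms; t_prop = 800/200000 s = 4.0000 ms; subtotal = 4.4000 ms
Link 2: t_trans = 8000/(20*10^6) s = 0.4000 ms; t_prop = 200/200000 s = 1.0000 ms; subtotal = 1.4000 ms
End-to-end = 4.4000 + 1.4000 = 5.8000 ms -> 5.800 ms (3 dp)

5.800


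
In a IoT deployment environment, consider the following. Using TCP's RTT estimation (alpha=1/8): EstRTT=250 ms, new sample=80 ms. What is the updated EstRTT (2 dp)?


Given: EstRTT = 250 ms, SampleRTT = 80 ms, alpha = 1/8
New EstRTT = (1 - alpha) * EstRTT + alpha * SampleRTT
(7/8) * 250 = 218.75
(1/8) * 80 = 10
New EstRTT = 218.75 + 10 = 228.75 ms -> 228.75 ms (2 dp)

228.75


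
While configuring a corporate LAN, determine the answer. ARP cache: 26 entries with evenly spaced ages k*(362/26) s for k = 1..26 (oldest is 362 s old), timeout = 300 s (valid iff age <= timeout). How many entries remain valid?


Ages are k * 362/26 s for k = 1..26 (spacing = 13.9231 s).
Entry k is valid iff k * 362/26 <= 300 iff k <= 26 * 300 / 362 = 21.5470
n_valid = floor(21.5470) = 21
(n_stale = 26 - 21 = 5)

21


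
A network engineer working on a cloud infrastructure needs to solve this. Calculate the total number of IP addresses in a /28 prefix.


Given: CIDR prefix /28
Host bits = 32 - 28 = 4
Total addresses = 2^4 = 16

16


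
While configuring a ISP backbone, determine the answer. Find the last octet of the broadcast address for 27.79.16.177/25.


Given: IP = 27.79.16.177, prefix = /25
Host bits = 32 - 25 = 7
Network last octet = 177 AND mask = 128
Host part size = 2^7 - 1 = 127
Broadcast last octet = 128 OR 127 = 255

255


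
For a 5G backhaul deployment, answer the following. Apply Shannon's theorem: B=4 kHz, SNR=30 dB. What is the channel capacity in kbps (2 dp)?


Given: B = 4 kHz, SNR = 30 dB
SNR linear = 10^(30/10) = 1000
1 + SNR = 1001
log2(1001) = 9.9672262588
C = 4 * 1000 * 9.9672262588 = 39868.9050 bps
C = 39.868905 kbps -> 39.87 kbps (2 dp)

39.87


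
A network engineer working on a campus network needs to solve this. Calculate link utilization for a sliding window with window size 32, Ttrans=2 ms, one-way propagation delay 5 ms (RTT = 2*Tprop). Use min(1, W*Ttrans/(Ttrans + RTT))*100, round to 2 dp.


Given: W = 32, Ttrans = 2 ms, RTT = 10 ms (= 2 * Tprop, Tprop = 5 ms)
Cycle time = Ttrans + RTT = 2 + 10 = 12 ms (first packet sent until its ACK returns)
W * Ttrans = 32 * 2 = 64 ms of sending per cycle
W * Ttrans / (Ttrans + RTT) = 64 / 12 = 5.333333
U = min(1, 5.333333) = 1.000000
U% = 100.00%

100.00


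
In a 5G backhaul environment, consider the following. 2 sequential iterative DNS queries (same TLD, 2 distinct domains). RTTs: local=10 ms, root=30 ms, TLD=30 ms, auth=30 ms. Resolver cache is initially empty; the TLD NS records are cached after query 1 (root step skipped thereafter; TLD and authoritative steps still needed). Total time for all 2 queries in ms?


Lookup 1 (cold cache): local + root + TLD + auth = 10 + 30 + 30 + 30 = 100 ms
Lookups 2..2 (TLD NS cached -> skip root; new domain -> still ask TLD and auth): local + TLD + auth = 10 + 30 + 30 = 70 ms each
Remaining 1 lookups: 1 * 70 = 70 ms
Total = 100 + 70 = 170 ms

170


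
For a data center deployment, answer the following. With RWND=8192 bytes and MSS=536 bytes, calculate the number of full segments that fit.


Given: RWND = 8192 bytes, MSS = 536 bytes
Full segments = floor(RWND / MSS)
Full segments = floor(8192 / 536)
Full segments = floor(15.2836) = 15

15


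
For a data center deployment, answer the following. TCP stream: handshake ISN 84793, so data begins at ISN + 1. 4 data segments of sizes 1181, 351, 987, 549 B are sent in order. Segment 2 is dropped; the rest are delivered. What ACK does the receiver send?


SYN uses sequence number 84793; first data byte = ISN + 1 = 84794.
Segment 1: SEQ = 84794, len = 1181 B, covers [84794, 85974]
Segment 2: SEQ = 85975, len = 351 B, covers [85975, 86325] [LOST]
Segment 3: SEQ = 86326, len = 987 B, covers [86326, 87312]
Segment 4: SEQ = 87313, len = 549 B, covers [87313, 87861]
In-order data received: bytes [84794, 85974] (segments 1..1).
Segment 2 missing -> gap begins at byte 85975; later segments buffered out of order.
Cumulative ACK = next expected in-order byte = 84794 + 1181 = 85975

85975


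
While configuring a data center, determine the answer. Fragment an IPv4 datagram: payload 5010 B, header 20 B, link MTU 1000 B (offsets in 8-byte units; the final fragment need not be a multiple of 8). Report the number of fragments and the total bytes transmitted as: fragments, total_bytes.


Max data per non-final fragment = floor((MTU - header)/8)*8 = floor((1000 - 20)/8)*8 = floor(980/8)*8 = 976 B
Final fragment needs no 8-byte alignment: it can carry up to MTU - header = 980 B
Non-final fragments needed = ceil((payload - 980) / 976) = ceil(4030/976) = ceil(4.1291) = 5
Number of fragments = 5 + 1 = 6
Fragment sizes (data): 5 * 976 B + 130 B (last, 130 <= 980 OK)
Total bytes sent = payload + n_frags * header = 5010 + 6*20 = 5010 + 120 = 5130 B

6, 5130


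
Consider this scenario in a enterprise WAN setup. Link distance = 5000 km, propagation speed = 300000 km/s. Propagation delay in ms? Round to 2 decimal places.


Given: distance = 5000 km, speed = 300000 km/s
Delay = distance / speed = 5000 / 300000 seconds
Delay in ms = 5000 * 1000 / 300000
Delay = 16.6667 ms
Rounded to 2 dp = 16.67 ms

16.67


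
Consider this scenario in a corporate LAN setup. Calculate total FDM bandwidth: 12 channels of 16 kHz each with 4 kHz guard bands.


Given: 12 channels, 16 kHz each, guard = 4 kHz
Channel bandwidth = 12 * 16 = 192 kHz
Guard bands = 11 gaps * 4 kHz = 44 kHz
Total = 192 + 44 = 236 kHz

236


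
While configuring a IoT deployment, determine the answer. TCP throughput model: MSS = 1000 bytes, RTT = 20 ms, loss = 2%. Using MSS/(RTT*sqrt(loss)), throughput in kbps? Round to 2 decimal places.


Given: MSS = 1000 bytes, RTT = 20 ms, loss = 2%
RTT in seconds = 20 / 1000 = 0.02
Loss rate = 2% = 0.02
sqrt(loss) = sqrt(0.02) = 0.141421356237
Throughput (bytes/s) = 1000 / (0.02 * 0.141421356237) = 353553.3906
Throughput (kbps) = 353553.3906 * 8 / 1000 = 2828.427125 -> 2828.43 kbps (2 dp)

2828.43


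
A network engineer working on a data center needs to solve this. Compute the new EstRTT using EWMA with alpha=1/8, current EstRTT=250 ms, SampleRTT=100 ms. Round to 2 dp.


Given: EstRTT = 250 ms, SampleRTT = 100 ms, alpha = 1/8
New EstRTT = (1 - alpha) * EstRTT + alpha * SampleRTT
(7/8) * 250 = 218.75
(1/8) * 100 = 12.5
New EstRTT = 218.75 + 12.5 = 231.25 ms -> 231.25 ms (2 dp)

231.25


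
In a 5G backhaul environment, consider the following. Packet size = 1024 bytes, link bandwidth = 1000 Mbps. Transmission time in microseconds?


Given: packet = 1024 bytes, bandwidth = 1000 Mbps
Packet in bits = 1024 * 8 = 8192 bits
Bandwidth = 1000 * 10^6 = 1000000000 bps
Time = 8192 / 1000000000 seconds
Time in us = 8192 * 10^6 / 1000000000 = 8.192

8.192


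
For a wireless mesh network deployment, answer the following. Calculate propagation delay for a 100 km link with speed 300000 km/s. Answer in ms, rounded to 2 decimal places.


Given: distance = 100 km, speed = 300000 km/s
Delay = distance / speed = 100 / 300000 seconds
Delay in ms = 100 * 1000 / 300000
Delay = 0.3333 ms
Rounded to 2 dp = 0.33 ms

0.33


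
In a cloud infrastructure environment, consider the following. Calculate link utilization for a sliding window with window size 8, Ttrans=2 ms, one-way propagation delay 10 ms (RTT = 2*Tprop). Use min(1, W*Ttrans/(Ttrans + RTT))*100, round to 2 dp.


Given: W = 8, Ttrans = 2 ms, RTT = 20 ms (= 2 * Tprop, Tprop = 10 ms)
Cycle time = Ttrans + RTT = 2 + 20 = 22 ms (first packet sent until its ACK returns)
W * Ttrans = 8 * 2 = 16 ms of sending per cycle
W * Ttrans / (Ttrans + RTT) = 16 / 22 = 0.727273
U = min(1, 0.727273) = 0.727273
U% = 72.73%

72.73


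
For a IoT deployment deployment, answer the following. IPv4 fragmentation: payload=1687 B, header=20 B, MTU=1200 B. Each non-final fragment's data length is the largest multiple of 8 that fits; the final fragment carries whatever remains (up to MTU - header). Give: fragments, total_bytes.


Max data per non-final fragment = floor((MTU - header)/8)*8 = floor((1200 - 20)/8)*8 = floor(1180/8)*8 = 1176 B
Final fragment needs no 8-byte alignment: it can carry up to MTU - header = 1180 B
Non-final fragments needed = ceil((payload - 1180) / 1176) = ceil(507/1176) = ceil(0.4311) = 1
Number of fragments = 1 + 1 = 2
Fragment sizes (data): 1 * 1176 B + 511 B (last, 511 <= 1180 OK)
Total bytes sent = payload + n_frags * header = 1687 + 2*20 = 1687 + 40 = 1727 B

2, 1727


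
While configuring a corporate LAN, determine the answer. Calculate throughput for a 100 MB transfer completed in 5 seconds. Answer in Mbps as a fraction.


Given: file = 100 MB, time = 5 s
File in Mb = 100 * 8 = 800 Mb
Throughput = 800 / 5 Mbps
Throughput = 160 Mbps

160


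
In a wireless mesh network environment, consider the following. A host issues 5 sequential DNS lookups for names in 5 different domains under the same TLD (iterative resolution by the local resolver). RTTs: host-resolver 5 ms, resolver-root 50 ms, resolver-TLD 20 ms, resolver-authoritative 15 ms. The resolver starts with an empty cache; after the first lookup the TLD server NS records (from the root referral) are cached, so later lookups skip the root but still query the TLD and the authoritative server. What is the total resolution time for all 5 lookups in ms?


Lookup 1 (cold cache): local + root + TLD + auth = 5 + 50 + 20 + 15 = 90 ms
Lookups 2..5 (TLD NS cached -> skip root; new domain -> still ask TLD and auth): local + TLD + auth = 5 + 20 + 15 = 40 ms each
Remaining 4 lookups: 4 * 40 = 160 ms
Total = 90 + 160 = 250 ms

250


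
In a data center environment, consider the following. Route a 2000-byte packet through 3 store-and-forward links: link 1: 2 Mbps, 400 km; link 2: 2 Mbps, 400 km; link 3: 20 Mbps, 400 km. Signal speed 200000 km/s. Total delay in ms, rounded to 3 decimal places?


Packet = 2000 bytes = 16000 bits. Store-and-forward: sum (t_trans + t_prop) per link.
Link 1: t_trans = 16000/(2*10^6) s = 8.0000 ms; t_prop = 400/200000 s = 2.0000 ms; subtotal = 10.0000 ms
Link 2: t_trans = 16000/(2*10^6) s = 8.0000 ms; t_prop = 400/200000 s = 2.0000 ms; subtotal = 10.0000 ms
Link 3: t_trans = 16000/(20*10^6) s = 0.8000 ms; t_prop = 400/200000 s = 2.0000 ms; subtotal = 2.8000 ms
End-to-end = 10.0000 + 10.0000 + 2.8000 = 22.8000 ms -> 22.800 ms (3 dp)

22.800


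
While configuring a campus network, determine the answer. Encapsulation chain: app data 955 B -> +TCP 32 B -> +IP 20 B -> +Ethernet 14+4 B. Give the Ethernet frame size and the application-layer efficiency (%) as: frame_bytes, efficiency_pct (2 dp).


TCP segment = 955 + 32 = 987 B
IP packet = 987 + 20 = 1007 B
Ethernet frame = 1007 + 14 + 4 = 1025 B
Efficiency = app / frame = 955 / 1025 = 0.931707 = 93.1707% -> 93.17% (2 dp)

1025, 93.17


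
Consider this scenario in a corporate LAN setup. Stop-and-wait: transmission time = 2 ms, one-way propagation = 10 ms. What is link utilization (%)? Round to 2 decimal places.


Given: Ttrans = 2 ms, Tprop = 10 ms
RTT = 2 * Tprop = 2 * 10 = 20 ms
U = Ttrans / (Ttrans + RTT)
U = 2 / (2 + 20)
U = 2 / 22 = 0.090909
U% = 9.09%

9.09


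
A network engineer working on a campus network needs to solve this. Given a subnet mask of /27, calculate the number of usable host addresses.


Given: subnet mask /27
Host bits = 32 - 27 = 5
Total addresses = 2^5 = 32
Usable hosts = 32 - 2 (network + broadcast) = 30

30


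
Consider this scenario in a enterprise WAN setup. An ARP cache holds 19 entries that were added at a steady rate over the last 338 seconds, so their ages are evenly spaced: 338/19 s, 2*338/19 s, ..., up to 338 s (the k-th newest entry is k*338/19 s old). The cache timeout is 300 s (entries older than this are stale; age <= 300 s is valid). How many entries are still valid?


Ages are k * 338/19 s for k = 1..19 (spacing = 17.7895 s).
Entry k is valid iff k * 338/19 <= 300 iff k <= 19 * 300 / 338 = 16.8639
n_valid = floor(16.8639) = 16
(n_stale = 19 - 16 = 3)

16


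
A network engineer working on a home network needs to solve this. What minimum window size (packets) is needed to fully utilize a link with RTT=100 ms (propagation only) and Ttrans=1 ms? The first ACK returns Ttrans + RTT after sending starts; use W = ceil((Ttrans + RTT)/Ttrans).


Given: Ttrans = 1 ms, RTT = 100 ms (= 2 * Tprop, Tprop = 50 ms)
Time until first ACK returns = Ttrans + RTT = 1 + 100 = 101 ms
Need W * Ttrans >= Ttrans + RTT  ->  W >= (Ttrans + RTT) / Ttrans
(Ttrans + RTT) / Ttrans = 101 / 1 = 101
W_min = ceil(101) = 101

101


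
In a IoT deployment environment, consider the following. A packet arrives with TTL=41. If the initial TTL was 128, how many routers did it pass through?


Given: initial TTL = 128, received TTL = 41
Hops = initial TTL - received TTL
Hops = 128 - 41 = 87

87


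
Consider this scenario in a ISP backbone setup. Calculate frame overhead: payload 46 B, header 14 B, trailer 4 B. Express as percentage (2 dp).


Given: payload = 46 B, header = 14 B, trailer = 4 B
Overhead bytes = header + trailer = 14 + 4 = 18
Total frame = payload + overhead = 46 + 18 = 64
Overhead % = 18 / 64 * 100 = 28.1250% -> 28.13% (2 dp)

28.13


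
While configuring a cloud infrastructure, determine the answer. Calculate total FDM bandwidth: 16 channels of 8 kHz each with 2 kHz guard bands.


Given: 16 channels, 8 kHz each, guard = 2 kHz
Channel bandwidth = 16 * 8 = 128 kHz
Guard bands = 15 gaps * 2 kHz = 30 kHz
Total = 128 + 30 = 158 kHz

158
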